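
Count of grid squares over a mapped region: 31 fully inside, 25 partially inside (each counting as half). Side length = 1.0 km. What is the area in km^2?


effective squares = 31 + 25 * 0.5 = 43.5
area = 43.5 * 1.0 = 43.5 km^2

43.5 km^2


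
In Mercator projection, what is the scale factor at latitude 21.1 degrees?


SF = 1 / cos(21.1) = 1 / 0.932954 = 1.072

1.072


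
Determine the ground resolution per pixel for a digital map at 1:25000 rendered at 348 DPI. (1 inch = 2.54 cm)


pixel_cm = 2.54 / 348 ≈ 0.007299 cm
ground = pixel_cm * 25000 / 100 = 2.54 * 25000 / (348 * 100) = 63500 / 34800 ≈ 1.82 m

1.82 m


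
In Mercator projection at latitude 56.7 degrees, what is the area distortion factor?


area_distortion = 1/cos^2(56.7) = 3.318

3.318


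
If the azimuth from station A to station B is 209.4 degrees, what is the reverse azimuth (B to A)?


back azimuth = (209.4 + 180) mod 360 = 29.4 degrees

29.4 degrees


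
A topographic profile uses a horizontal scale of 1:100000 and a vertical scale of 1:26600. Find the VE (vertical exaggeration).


VE = horizontal_scale / vertical_scale = 100000 / 26600 ≈ 3.8

3.8x


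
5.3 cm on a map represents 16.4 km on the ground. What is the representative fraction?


ground = 16.4 km = 1640000 cm; RF denominator = ground / map = 1640000 / 5.3 ≈ 309434; RF = 1:309434

1:309434


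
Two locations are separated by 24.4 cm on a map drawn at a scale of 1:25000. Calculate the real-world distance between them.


ground = 24.4 cm * 25000 / 100 = 6100.0 m = 6.1 km

6.1 km


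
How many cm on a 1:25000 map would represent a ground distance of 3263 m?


map_cm = 3263 * 100 / 25000 = 13.052 cm ≈ 13.05 cm

13.05 cm


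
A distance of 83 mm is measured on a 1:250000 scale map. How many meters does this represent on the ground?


ground = 83 mm * 250000 / 1000 = 20750.0 m

20750.0 m


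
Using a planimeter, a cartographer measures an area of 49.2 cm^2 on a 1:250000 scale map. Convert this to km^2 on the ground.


ground_area = 49.2 * (250000/100)^2 = 307500000.0 m^2 = 307.5 km^2

307.5 km^2


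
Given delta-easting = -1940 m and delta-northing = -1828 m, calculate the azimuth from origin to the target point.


az = atan2(-1940, -1828) = -133.3 deg
adjusted to 0-360: 226.7 degrees

226.7 degrees


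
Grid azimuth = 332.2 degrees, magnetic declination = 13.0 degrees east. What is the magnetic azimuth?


magnetic azimuth = grid azimuth - declination (east +ve)
mag_az = 332.2 - 13.0 = 319.2 degrees

319.2 degrees


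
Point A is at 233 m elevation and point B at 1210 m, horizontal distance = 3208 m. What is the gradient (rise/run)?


gradient = (1210 - 233) / 3208 = 977 / 3208 = 0.3046

0.3046


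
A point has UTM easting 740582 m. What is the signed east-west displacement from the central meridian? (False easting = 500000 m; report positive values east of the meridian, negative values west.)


displacement = 740582 - 500000 = 240582 m

240582 m


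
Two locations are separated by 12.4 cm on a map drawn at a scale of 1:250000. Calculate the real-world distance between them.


ground = 12.4 cm * 250000 / 100 = 31000.0 m = 31.0 km

31.0 km


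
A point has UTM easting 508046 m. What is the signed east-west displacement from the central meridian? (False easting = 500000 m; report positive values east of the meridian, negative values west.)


displacement = 508046 - 500000 = 8046 m

8046 m


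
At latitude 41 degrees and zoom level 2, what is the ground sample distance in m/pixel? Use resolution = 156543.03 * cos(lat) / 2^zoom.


res = 156543.03 * cos(41) / 2^2 = 156543.03 * 0.75470958 / 4 = 29536.13 m/pixel

29536.13 m/pixel


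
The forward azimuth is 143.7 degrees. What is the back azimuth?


back azimuth = (143.7 + 180) mod 360 = 323.7 degrees

323.7 degrees


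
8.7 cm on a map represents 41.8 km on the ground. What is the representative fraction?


ground = 41.8 km = 4180000 cm; RF denominator = ground / map = 4180000 / 8.7 ≈ 480460; RF = 1:480460

1:480460


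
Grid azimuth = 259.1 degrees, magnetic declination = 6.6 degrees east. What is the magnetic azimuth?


magnetic azimuth = grid azimuth - declination (east +ve)
mag_az = 259.1 - 6.6 = 252.5 degrees

252.5 degrees


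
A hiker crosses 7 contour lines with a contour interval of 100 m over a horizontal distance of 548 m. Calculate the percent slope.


elevation change = 7 * 100 = 700 m
slope = 700 / 548 * 100 = 127.7%

127.7%


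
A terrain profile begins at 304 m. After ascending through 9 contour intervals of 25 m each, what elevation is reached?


elevation = 304 + 9 * 25 = 529 m

529 m


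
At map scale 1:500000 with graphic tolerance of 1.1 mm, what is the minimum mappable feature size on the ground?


ground = 1.1 mm * 500000 / 1000 = 550.0 m

550.0 m


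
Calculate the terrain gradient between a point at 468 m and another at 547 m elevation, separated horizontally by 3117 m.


gradient = (547 - 468) / 3117 = 79 / 3117 = 0.0253

0.0253


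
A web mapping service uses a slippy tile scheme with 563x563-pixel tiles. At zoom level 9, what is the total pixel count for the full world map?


tiles per axis = 2^9 = 512
total tiles = 512^2 = 262144
pixels per axis = 512 * 563 = 288256
total pixels = 288256^2 = 83091521536

83091521536 pixels


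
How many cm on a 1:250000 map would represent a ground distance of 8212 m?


map_cm = 8212 * 100 / 250000 = 3.2848 cm ≈ 3.28 cm

3.28 cm


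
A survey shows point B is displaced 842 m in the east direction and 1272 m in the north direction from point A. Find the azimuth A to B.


az = atan2(842, 1272) = 33.5 deg
adjusted to 0-360: 33.5 degrees

33.5 degrees


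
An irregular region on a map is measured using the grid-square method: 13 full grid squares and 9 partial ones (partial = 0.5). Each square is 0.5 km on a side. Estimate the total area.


effective squares = 13 + 9 * 0.5 = 17.5
area = 17.5 * 0.25 = 4.375 km^2

4.375 km^2


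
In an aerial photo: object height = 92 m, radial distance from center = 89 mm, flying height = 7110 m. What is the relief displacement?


d = h * r / H = 92 * 89 / 7110 = 1.15 mm

1.15 mm


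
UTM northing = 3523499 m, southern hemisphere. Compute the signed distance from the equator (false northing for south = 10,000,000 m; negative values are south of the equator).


For southern: actual = 3523499 - 10000000 = -6476501 m

-6476501 m


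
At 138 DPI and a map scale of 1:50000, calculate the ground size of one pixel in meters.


pixel_cm = 2.54 / 138 ≈ 0.018406 cm
ground = pixel_cm * 50000 / 100 = 2.54 * 50000 / (138 * 100) = 127000 / 13800 ≈ 9.2 m

9.2 m


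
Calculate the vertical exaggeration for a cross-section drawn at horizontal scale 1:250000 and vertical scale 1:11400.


VE = horizontal_scale / vertical_scale = 250000 / 11400 ≈ 21.9

21.9x


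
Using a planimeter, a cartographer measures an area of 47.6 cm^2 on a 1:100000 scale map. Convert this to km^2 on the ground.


ground_area = 47.6 * (100000/100)^2 = 47600000.0 m^2 = 47.6 km^2

47.6 km^2


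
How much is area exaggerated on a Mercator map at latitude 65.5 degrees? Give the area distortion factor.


area_distortion = 1/cos^2(65.5) = 5.815

5.815


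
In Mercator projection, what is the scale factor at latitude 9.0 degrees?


SF = 1 / cos(9.0) = 1 / 0.987688 = 1.012

1.012


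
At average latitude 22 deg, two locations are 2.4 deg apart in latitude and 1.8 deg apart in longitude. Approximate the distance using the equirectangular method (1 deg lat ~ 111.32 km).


dlat_km = 2.4 * 111.32 = 267.168
dlon_km = 1.8 * 111.32 * cos(22) ≈ 185.785
dist = sqrt(267.168^2 + 185.785^2) ≈ 325.4 km

325.4 km


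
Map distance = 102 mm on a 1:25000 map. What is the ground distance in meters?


ground = 102 mm * 25000 / 1000 = 2550.0 m

2550.0 m


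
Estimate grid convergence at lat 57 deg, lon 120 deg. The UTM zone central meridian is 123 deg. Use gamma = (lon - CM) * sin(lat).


gamma = (120 - 123) * sin(57) = -3 * 0.838671 = -2.516 degrees

-2.516 degrees


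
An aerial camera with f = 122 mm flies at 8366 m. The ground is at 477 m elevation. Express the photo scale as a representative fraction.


scale = f / (H - h) = 122 mm / 7889 m = 122 / 7889000 = 1:64664

1:64664


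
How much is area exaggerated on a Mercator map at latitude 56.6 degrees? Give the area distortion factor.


area_distortion = 1/cos^2(56.6) = 3.3

3.3


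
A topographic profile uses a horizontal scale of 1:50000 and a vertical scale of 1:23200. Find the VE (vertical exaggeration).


VE = horizontal_scale / vertical_scale = 50000 / 23200 ≈ 2.2

2.2x


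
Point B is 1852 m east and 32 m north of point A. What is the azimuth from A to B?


az = atan2(1852, 32) = 89.0 deg
adjusted to 0-360: 89.0 degrees

89.0 degrees


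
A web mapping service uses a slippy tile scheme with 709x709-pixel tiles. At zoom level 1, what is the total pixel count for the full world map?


tiles per axis = 2^1 = 2
total tiles = 2^2 = 4
pixels per axis = 2 * 709 = 1418
total pixels = 1418^2 = 2010724

2010724 pixels


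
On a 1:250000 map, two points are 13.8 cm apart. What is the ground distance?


ground = 13.8 cm * 250000 / 100 = 34500.0 m = 34.5 km

34.5 km


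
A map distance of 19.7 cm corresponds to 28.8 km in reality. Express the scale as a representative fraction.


ground = 28.8 km = 2880000 cm; RF denominator = ground / map = 2880000 / 19.7 ≈ 146193; RF = 1:146193

1:146193


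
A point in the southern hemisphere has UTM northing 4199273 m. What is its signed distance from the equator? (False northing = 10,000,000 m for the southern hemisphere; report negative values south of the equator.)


For southern: actual = 4199273 - 10000000 = -5800727 m

-5800727 m


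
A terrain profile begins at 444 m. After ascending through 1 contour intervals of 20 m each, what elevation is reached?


elevation = 444 + 1 * 20 = 464 m

464 m


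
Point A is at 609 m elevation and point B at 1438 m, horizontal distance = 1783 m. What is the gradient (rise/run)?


gradient = (1438 - 609) / 1783 = 829 / 1783 = 0.4649

0.4649


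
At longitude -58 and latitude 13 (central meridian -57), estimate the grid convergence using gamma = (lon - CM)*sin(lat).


gamma = (-58 - -57) * sin(13) = -1 * 0.224951 = -0.225 degrees

-0.225 degrees


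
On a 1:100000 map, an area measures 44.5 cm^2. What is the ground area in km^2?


ground_area = 44.5 * (100000/100)^2 = 44500000.0 m^2 = 44.5 km^2

44.5 km^2


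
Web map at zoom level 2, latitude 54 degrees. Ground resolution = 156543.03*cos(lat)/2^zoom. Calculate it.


res = 156543.03 * cos(54) / 2^2 = 156543.03 * 0.58778525 / 4 = 23003.42 m/pixel

23003.42 m/pixel


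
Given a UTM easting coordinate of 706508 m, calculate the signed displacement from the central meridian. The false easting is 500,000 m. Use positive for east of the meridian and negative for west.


displacement = 706508 - 500000 = 206508 m

206508 m


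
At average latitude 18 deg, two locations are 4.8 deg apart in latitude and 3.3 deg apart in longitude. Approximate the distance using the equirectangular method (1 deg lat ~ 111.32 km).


dlat_km = 4.8 * 111.32 = 534.336
dlon_km = 3.3 * 111.32 * cos(18) ≈ 349.376
dist = sqrt(534.336^2 + 349.376^2) ≈ 638.4 km

638.4 km


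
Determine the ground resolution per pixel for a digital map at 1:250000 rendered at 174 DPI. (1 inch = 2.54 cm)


pixel_cm = 2.54 / 174 ≈ 0.014598 cm
ground = pixel_cm * 250000 / 100 = 2.54 * 250000 / (174 * 100) = 635000 / 17400 ≈ 36.49 m

36.49 m


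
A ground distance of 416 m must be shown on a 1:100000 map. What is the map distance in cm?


map_cm = 416 * 100 / 100000 = 0.416 cm ≈ 0.42 cm

0.42 cm


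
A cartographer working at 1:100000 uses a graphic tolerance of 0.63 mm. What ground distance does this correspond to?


ground = 0.63 mm * 100000 / 1000 = 63.0 m

63.0 m


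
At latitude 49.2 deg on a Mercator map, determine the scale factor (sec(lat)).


SF = 1 / cos(49.2) = 1 / 0.653421 = 1.53

1.53


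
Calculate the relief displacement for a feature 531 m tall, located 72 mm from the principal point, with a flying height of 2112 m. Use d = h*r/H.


d = h * r / H = 531 * 72 / 2112 = 18.1 mm

18.1 mm


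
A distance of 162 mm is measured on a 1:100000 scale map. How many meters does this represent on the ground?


ground = 162 mm * 100000 / 1000 = 16200.0 m

16200.0 m


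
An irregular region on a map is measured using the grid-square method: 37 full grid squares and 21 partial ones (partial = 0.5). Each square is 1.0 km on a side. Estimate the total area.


effective squares = 37 + 21 * 0.5 = 47.5
area = 47.5 * 1.0 = 47.5 km^2

47.5 km^2


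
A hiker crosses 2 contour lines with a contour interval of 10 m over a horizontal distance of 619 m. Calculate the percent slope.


elevation change = 2 * 10 = 20 m
slope = 20 / 619 * 100 = 3.2%

3.2%


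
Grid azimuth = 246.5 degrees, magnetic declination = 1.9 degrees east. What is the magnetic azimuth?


magnetic azimuth = grid azimuth - declination (east +ve)
mag_az = 246.5 - 1.9 = 244.6 degrees

244.6 degrees


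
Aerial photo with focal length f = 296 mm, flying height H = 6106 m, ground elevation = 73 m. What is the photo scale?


scale = f / (H - h) = 296 mm / 6033 m = 296 / 6033000 = 1:20382

1:20382


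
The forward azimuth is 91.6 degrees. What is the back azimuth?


back azimuth = (91.6 + 180) mod 360 = 271.6 degrees

271.6 degrees


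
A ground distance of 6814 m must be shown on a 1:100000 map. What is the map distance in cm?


map_cm = 6814 * 100 / 100000 = 6.814 cm ≈ 6.81 cm

6.81 cm


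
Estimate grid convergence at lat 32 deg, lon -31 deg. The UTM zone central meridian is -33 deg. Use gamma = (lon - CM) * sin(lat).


gamma = (-31 - -33) * sin(32) = 2 * 0.529919 = 1.06 degrees

1.06 degrees


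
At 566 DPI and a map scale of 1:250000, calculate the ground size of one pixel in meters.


pixel_cm = 2.54 / 566 ≈ 0.004488 cm
ground = pixel_cm * 250000 / 100 = 2.54 * 250000 / (566 * 100) = 635000 / 56600 ≈ 11.22 m

11.22 m


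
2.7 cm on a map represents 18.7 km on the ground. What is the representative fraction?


ground = 18.7 km = 1870000 cm; RF denominator = ground / map = 1870000 / 2.7 ≈ 692593; RF = 1:692593

1:692593


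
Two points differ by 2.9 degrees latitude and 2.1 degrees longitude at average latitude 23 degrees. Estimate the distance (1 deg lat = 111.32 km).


dlat_km = 2.9 * 111.32 = 322.828
dlon_km = 2.1 * 111.32 * cos(23) ≈ 215.188
dist = sqrt(322.828^2 + 215.188^2) ≈ 388.0 km

388.0 km


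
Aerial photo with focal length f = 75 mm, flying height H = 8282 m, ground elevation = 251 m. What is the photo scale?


scale = f / (H - h) = 75 mm / 8031 m = 75 / 8031000 = 1:107080

1:107080


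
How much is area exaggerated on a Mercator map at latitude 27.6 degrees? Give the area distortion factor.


area_distortion = 1/cos^2(27.6) = 1.273

1.273


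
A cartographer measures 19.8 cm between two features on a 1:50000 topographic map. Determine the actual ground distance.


ground = 19.8 cm * 50000 / 100 = 9900.0 m = 9.9 km

9.9 km


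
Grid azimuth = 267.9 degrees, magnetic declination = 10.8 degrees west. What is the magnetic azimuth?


magnetic azimuth = grid azimuth - declination (east +ve)
mag_az = 267.9 - -10.8 = 278.7 degrees

278.7 degrees


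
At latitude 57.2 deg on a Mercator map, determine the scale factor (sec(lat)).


SF = 1 / cos(57.2) = 1 / 0.541708 = 1.846

1.846


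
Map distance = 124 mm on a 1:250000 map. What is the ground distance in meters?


ground = 124 mm * 250000 / 1000 = 31000.0 m

31000.0 m


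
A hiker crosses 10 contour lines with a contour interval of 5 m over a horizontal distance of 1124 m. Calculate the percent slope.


elevation change = 10 * 5 = 50 m
slope = 50 / 1124 * 100 = 4.4%

4.4%


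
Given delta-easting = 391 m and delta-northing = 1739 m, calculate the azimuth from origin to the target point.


az = atan2(391, 1739) = 12.7 deg
adjusted to 0-360: 12.7 degrees

12.7 degrees


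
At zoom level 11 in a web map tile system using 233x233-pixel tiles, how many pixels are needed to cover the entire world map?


tiles per axis = 2^11 = 2048
total tiles = 2048^2 = 4194304
pixels per axis = 2048 * 233 = 477184
total pixels = 477184^2 = 227704569856

227704569856 pixels


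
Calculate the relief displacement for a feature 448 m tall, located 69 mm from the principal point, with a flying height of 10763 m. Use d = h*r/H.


d = h * r / H = 448 * 69 / 10763 = 2.87 mm

2.87 mm


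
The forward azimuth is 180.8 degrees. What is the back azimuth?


back azimuth = (180.8 + 180) mod 360 = 0.8 degrees

0.8 degrees


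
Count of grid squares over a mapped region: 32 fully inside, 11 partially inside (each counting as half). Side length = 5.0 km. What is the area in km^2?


effective squares = 32 + 11 * 0.5 = 37.5
area = 37.5 * 25.0 = 937.5 km^2

937.5 km^2


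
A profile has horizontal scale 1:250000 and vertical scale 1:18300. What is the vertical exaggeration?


VE = horizontal_scale / vertical_scale = 250000 / 18300 ≈ 13.7

13.7x


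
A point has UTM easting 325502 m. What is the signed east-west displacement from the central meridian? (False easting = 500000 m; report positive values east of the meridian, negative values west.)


displacement = 325502 - 500000 = -174498 m

-174498 m


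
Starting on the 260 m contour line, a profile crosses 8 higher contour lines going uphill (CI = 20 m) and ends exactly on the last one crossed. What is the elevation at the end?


elevation = 260 + 8 * 20 = 420 m

420 m


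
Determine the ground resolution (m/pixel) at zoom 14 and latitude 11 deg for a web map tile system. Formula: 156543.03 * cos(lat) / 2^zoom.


res = 156543.03 * cos(11) / 2^14 = 156543.03 * 0.98162718 / 16384 = 9.38 m/pixel

9.38 m/pixel


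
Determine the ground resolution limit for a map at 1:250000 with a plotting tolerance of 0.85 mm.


ground = 0.85 mm * 250000 / 1000 = 212.5 m

212.5 m


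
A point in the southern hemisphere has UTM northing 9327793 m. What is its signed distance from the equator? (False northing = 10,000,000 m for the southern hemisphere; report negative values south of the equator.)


For southern: actual = 9327793 - 10000000 = -672207 m

-672207 m


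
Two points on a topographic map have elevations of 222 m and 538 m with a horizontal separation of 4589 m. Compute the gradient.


gradient = (538 - 222) / 4589 = 316 / 4589 = 0.0689

0.0689


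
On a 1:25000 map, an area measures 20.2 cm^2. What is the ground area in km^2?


ground_area = 20.2 * (25000/100)^2 = 1262500.0 m^2 = 1.2625 km^2 ≈ 1.263 km^2

1.263 km^2


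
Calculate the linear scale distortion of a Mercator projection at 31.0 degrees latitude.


SF = 1 / cos(31.0) = 1 / 0.857167 = 1.167

1.167


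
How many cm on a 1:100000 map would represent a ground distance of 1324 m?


map_cm = 1324 * 100 / 100000 = 1.324 cm ≈ 1.32 cm

1.32 cm


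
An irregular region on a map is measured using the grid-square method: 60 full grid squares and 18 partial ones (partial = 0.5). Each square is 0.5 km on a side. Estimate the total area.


effective squares = 60 + 18 * 0.5 = 69.0
area = 69.0 * 0.25 = 17.25 km^2

17.25 km^2


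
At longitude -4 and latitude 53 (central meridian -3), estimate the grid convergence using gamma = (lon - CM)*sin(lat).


gamma = (-4 - -3) * sin(53) = -1 * 0.798636 = -0.799 degrees

-0.799 degrees


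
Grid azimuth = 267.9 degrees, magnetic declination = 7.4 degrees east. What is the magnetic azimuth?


magnetic azimuth = grid azimuth - declination (east +ve)
mag_az = 267.9 - 7.4 = 260.5 degrees

260.5 degrees


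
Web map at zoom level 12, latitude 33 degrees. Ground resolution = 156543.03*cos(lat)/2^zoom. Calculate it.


res = 156543.03 * cos(33) / 2^12 = 156543.03 * 0.83867057 / 4096 = 32.05 m/pixel

32.05 m/pixel


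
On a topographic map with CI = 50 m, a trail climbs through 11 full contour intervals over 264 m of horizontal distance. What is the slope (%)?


elevation change = 11 * 50 = 550 m
slope = 550 / 264 * 100 = 208.3%

208.3%


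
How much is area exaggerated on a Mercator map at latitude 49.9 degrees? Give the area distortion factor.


area_distortion = 1/cos^2(49.9) = 2.41

2.41


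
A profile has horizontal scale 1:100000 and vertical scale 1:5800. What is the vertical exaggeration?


VE = horizontal_scale / vertical_scale = 100000 / 5800 ≈ 17.2

17.2x


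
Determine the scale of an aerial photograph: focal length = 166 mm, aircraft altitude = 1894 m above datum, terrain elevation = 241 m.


scale = f / (H - h) = 166 mm / 1653 m = 166 / 1653000 = 1:9958

1:9958


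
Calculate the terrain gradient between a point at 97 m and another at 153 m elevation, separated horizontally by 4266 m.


gradient = (153 - 97) / 4266 = 56 / 4266 = 0.0131

0.0131


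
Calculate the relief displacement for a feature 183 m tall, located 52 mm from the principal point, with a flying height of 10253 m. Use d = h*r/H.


d = h * r / H = 183 * 52 / 10253 = 0.93 mm

0.93 mm


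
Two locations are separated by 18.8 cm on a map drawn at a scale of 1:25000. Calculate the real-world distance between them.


ground = 18.8 cm * 25000 / 100 = 4700.0 m = 4.7 km

4.7 km


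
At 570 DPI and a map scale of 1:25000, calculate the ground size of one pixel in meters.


pixel_cm = 2.54 / 570 ≈ 0.004456 cm
ground = pixel_cm * 25000 / 100 = 2.54 * 25000 / (570 * 100) = 63500 / 57000 ≈ 1.11 m

1.11 m


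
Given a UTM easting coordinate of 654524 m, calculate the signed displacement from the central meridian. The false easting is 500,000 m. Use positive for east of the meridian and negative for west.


displacement = 654524 - 500000 = 154524 m

154524 m


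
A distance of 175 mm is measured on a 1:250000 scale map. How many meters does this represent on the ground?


ground = 175 mm * 250000 / 1000 = 43750.0 m

43750.0 m


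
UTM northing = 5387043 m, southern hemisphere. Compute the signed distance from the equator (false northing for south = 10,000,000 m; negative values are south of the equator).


For southern: actual = 5387043 - 10000000 = -4612957 m

-4612957 m


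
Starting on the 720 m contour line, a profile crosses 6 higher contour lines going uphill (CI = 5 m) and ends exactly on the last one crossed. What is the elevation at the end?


elevation = 720 + 6 * 5 = 750 m

750 m


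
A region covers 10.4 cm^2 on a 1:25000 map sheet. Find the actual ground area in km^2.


ground_area = 10.4 * (25000/100)^2 = 650000.0 m^2 = 0.65 km^2

0.65 km^2


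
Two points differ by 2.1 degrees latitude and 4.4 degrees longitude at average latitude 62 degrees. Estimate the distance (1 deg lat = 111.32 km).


dlat_km = 2.1 * 111.32 = 233.772
dlon_km = 4.4 * 111.32 * cos(62) ≈ 229.951
dist = sqrt(233.772^2 + 229.951^2) ≈ 327.9 km

327.9 km


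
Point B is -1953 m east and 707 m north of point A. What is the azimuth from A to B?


az = atan2(-1953, 707) = -70.1 deg
adjusted to 0-360: 289.9 degrees

289.9 degrees


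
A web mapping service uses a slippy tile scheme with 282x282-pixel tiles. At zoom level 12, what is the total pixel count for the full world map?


tiles per axis = 2^12 = 4096
total tiles = 4096^2 = 16777216
pixels per axis = 4096 * 282 = 1155072
total pixels = 1155072^2 = 1334191325184

1334191325184 pixels


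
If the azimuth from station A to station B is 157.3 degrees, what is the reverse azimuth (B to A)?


back azimuth = (157.3 + 180) mod 360 = 337.3 degrees

337.3 degrees


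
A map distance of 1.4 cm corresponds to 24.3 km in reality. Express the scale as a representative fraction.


ground = 24.3 km = 2430000 cm; RF denominator = ground / map = 2430000 / 1.4 ≈ 1735714; RF = 1:1735714

1:1735714


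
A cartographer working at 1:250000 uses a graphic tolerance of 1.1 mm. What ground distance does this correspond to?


ground = 1.1 mm * 250000 / 1000 = 275.0 m

275.0 m


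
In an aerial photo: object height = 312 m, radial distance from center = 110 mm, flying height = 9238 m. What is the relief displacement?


d = h * r / H = 312 * 110 / 9238 = 3.72 mm

3.72 mm


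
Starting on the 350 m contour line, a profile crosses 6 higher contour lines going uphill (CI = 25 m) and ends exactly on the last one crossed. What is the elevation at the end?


elevation = 350 + 6 * 25 = 500 m

500 m


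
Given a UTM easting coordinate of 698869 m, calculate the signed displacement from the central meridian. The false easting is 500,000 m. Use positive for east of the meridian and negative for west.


displacement = 698869 - 500000 = 198869 m

198869 m


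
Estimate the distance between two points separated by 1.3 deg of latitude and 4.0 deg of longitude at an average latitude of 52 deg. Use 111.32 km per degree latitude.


dlat_km = 1.3 * 111.32 = 144.716
dlon_km = 4.0 * 111.32 * cos(52) ≈ 274.142
dist = sqrt(144.716^2 + 274.142^2) ≈ 310.0 km

310.0 km


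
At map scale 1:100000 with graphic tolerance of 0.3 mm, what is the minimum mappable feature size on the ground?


ground = 0.3 mm * 100000 / 1000 = 30.0 m

30.0 m


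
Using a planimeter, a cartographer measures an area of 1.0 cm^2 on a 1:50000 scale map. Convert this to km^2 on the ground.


ground_area = 1.0 * (50000/100)^2 = 250000.0 m^2 = 0.25 km^2

0.25 km^2


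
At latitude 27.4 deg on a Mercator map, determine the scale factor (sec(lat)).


SF = 1 / cos(27.4) = 1 / 0.887815 = 1.126

1.126


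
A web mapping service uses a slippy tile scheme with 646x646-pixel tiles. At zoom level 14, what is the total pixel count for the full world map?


tiles per axis = 2^14 = 16384
total tiles = 16384^2 = 268435456
pixels per axis = 16384 * 646 = 10584064
total pixels = 10584064^2 = 112022410756096

112022410756096 pixels


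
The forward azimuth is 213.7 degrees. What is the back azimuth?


back azimuth = (213.7 + 180) mod 360 = 33.7 degrees

33.7 degrees


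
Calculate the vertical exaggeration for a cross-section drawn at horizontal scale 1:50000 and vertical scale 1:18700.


VE = horizontal_scale / vertical_scale = 50000 / 18700 ≈ 2.7

2.7x


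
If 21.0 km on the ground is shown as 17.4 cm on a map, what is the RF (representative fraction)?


ground = 21.0 km = 2100000 cm; RF denominator = ground / map = 2100000 / 17.4 ≈ 120690; RF = 1:120690

1:120690


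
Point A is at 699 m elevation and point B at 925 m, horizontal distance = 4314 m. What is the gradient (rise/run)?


gradient = (925 - 699) / 4314 = 226 / 4314 = 0.0524

0.0524


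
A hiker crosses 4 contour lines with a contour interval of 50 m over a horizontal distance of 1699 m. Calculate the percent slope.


elevation change = 4 * 50 = 200 m
slope = 200 / 1699 * 100 = 11.8%

11.8%


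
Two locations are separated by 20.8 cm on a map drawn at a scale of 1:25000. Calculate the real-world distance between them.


ground = 20.8 cm * 25000 / 100 = 5200.0 m = 5.2 km

5.2 km


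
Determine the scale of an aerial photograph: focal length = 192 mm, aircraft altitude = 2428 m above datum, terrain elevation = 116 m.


scale = f / (H - h) = 192 mm / 2312 m = 192 / 2312000 = 1:12042

1:12042


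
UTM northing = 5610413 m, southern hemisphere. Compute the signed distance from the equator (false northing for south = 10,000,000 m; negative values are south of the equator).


For southern: actual = 5610413 - 10000000 = -4389587 m

-4389587 m


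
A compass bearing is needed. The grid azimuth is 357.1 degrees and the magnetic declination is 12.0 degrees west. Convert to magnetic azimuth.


magnetic azimuth = grid azimuth - declination (east +ve)
mag_az = 357.1 - -12.0 = 9.1 degrees

9.1 degrees


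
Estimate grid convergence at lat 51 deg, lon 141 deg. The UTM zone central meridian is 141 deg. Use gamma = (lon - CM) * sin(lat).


gamma = (141 - 141) * sin(51) = 0 * 0.777146 = 0.0 degrees

0.0 degrees


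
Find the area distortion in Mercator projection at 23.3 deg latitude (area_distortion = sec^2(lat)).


area_distortion = 1/cos^2(23.3) = 1.185

1.185


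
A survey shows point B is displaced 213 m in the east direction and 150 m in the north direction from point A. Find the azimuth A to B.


az = atan2(213, 150) = 54.8 deg
adjusted to 0-360: 54.8 degrees

54.8 degrees


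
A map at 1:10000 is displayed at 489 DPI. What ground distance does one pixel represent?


pixel_cm = 2.54 / 489 ≈ 0.005194 cm
ground = pixel_cm * 10000 / 100 = 2.54 * 10000 / (489 * 100) = 25400 / 48900 ≈ 0.52 m

0.52 m


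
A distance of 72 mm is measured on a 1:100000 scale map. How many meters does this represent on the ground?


ground = 72 mm * 100000 / 1000 = 7200.0 m

7200.0 m


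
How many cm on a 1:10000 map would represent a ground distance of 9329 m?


map_cm = 9329 * 100 / 10000 = 93.29 cm

93.29 cm


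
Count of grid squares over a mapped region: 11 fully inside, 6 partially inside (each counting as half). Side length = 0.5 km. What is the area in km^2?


effective squares = 11 + 6 * 0.5 = 14.0
area = 14.0 * 0.25 = 3.5 km^2

3.5 km^2


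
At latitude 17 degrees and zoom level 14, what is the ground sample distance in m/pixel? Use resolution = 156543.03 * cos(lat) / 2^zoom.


res = 156543.03 * cos(17) / 2^14 = 156543.03 * 0.95630476 / 16384 = 9.14 m/pixel

9.14 m/pixel


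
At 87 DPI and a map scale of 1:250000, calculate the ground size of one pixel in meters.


pixel_cm = 2.54 / 87 ≈ 0.029195 cm
ground = pixel_cm * 250000 / 100 = 2.54 * 250000 / (87 * 100) = 635000 / 8700 ≈ 72.99 m

72.99 m


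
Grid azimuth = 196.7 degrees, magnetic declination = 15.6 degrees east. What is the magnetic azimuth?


magnetic azimuth = grid azimuth - declination (east +ve)
mag_az = 196.7 - 15.6 = 181.1 degrees

181.1 degrees


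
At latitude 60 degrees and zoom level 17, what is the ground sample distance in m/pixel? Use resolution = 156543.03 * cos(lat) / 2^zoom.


res = 156543.03 * cos(60) / 2^17 = 156543.03 * 0.5 / 131072 = 0.6 m/pixel

0.6 m/pixel


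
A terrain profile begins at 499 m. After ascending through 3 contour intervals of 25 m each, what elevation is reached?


elevation = 499 + 3 * 25 = 574 m

574 m


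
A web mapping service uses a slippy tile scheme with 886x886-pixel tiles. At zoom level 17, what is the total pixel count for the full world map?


tiles per axis = 2^17 = 131072
total tiles = 131072^2 = 17179869184
pixels per axis = 131072 * 886 = 116129792
total pixels = 116129792^2 = 13486128589963264

13486128589963264 pixels


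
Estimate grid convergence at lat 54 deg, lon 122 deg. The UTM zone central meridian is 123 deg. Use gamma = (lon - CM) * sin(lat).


gamma = (122 - 123) * sin(54) = -1 * 0.809017 = -0.809 degrees

-0.809 degrees


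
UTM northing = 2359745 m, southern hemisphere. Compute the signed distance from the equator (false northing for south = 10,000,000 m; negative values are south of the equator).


For southern: actual = 2359745 - 10000000 = -7640255 m

-7640255 m


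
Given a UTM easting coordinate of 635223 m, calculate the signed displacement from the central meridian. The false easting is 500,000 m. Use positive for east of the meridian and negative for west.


displacement = 635223 - 500000 = 135223 m

135223 m


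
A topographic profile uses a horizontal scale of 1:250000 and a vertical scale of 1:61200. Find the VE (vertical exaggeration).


VE = horizontal_scale / vertical_scale = 250000 / 61200 ≈ 4.1

4.1x


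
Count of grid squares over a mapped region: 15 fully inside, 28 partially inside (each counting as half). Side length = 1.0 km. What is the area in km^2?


effective squares = 15 + 28 * 0.5 = 29.0
area = 29.0 * 1.0 = 29.0 km^2

29.0 km^2


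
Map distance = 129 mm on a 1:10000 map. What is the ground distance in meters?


ground = 129 mm * 10000 / 1000 = 1290.0 m

1290.0 m


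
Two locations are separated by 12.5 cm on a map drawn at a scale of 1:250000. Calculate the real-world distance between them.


ground = 12.5 cm * 250000 / 100 = 31250.0 m = 31.25 km

31.25 km


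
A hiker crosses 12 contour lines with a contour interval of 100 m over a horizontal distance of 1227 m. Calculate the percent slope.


elevation change = 12 * 100 = 1200 m
slope = 1200 / 1227 * 100 = 97.8%

97.8%


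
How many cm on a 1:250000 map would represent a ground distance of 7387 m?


map_cm = 7387 * 100 / 250000 = 2.9548 cm ≈ 2.95 cm

2.95 cm


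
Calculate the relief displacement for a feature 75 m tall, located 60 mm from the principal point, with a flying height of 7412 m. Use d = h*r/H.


d = h * r / H = 75 * 60 / 7412 = 0.61 mm

0.61 mm


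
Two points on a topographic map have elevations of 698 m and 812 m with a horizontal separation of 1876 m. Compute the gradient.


gradient = (812 - 698) / 1876 = 114 / 1876 = 0.0608

0.0608


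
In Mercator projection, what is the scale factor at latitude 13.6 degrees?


SF = 1 / cos(13.6) = 1 / 0.971961 = 1.029

1.029


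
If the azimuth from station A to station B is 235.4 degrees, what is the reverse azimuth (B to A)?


back azimuth = (235.4 + 180) mod 360 = 55.4 degrees

55.4 degrees


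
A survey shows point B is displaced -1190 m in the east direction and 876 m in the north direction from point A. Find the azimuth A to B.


az = atan2(-1190, 876) = -53.6 deg
adjusted to 0-360: 306.4 degrees

306.4 degrees


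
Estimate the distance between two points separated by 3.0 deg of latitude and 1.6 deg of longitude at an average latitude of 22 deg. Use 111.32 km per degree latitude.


dlat_km = 3.0 * 111.32 = 333.96
dlon_km = 1.6 * 111.32 * cos(22) ≈ 165.143
dist = sqrt(333.96^2 + 165.143^2) ≈ 372.6 km

372.6 km


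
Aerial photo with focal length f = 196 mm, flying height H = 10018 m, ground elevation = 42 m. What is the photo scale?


scale = f / (H - h) = 196 mm / 9976 m = 196 / 9976000 = 1:50898

1:50898


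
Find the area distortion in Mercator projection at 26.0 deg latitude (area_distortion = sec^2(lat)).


area_distortion = 1/cos^2(26.0) = 1.238

1.238


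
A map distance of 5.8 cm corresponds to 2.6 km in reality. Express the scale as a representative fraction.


ground = 2.6 km = 260000 cm; RF denominator = ground / map = 260000 / 5.8 ≈ 44828; RF = 1:44828

1:44828


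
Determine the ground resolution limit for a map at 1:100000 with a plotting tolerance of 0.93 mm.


ground = 0.93 mm * 100000 / 1000 = 93.0 m

93.0 m


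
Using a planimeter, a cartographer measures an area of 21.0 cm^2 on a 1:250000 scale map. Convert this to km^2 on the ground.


ground_area = 21.0 * (250000/100)^2 = 131250000.0 m^2 = 131.25 km^2

131.25 km^2


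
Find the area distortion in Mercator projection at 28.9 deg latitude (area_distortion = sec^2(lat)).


area_distortion = 1/cos^2(28.9) = 1.305

1.305


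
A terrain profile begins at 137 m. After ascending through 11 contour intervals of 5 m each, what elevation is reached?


elevation = 137 + 11 * 5 = 192 m

192 m


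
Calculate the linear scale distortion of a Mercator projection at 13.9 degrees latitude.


SF = 1 / cos(13.9) = 1 / 0.970716 = 1.03

1.03


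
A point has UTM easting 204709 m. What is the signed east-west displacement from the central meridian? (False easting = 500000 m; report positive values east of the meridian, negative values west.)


displacement = 204709 - 500000 = -295291 m

-295291 m


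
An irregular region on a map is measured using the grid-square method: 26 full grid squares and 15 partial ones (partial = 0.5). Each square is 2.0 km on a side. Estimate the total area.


effective squares = 26 + 15 * 0.5 = 33.5
area = 33.5 * 4.0 = 134.0 km^2

134.0 km^2


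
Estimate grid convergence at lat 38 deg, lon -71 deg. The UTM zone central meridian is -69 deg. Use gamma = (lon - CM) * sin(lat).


gamma = (-71 - -69) * sin(38) = -2 * 0.615661 = -1.231 degrees

-1.231 degrees


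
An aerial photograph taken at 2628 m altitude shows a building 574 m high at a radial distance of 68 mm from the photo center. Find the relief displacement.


d = h * r / H = 574 * 68 / 2628 = 14.85 mm

14.85 mm


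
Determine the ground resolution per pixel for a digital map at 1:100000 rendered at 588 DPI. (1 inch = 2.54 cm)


pixel_cm = 2.54 / 588 ≈ 0.00432 cm
ground = pixel_cm * 100000 / 100 = 2.54 * 100000 / (588 * 100) = 254000 / 58800 ≈ 4.32 m

4.32 m


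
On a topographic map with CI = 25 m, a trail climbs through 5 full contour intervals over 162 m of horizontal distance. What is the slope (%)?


elevation change = 5 * 25 = 125 m
slope = 125 / 162 * 100 = 77.2%

77.2%


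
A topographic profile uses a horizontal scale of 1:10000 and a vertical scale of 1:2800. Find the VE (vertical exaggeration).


VE = horizontal_scale / vertical_scale = 10000 / 2800 ≈ 3.6

3.6x


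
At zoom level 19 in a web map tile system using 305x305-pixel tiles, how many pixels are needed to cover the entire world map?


tiles per axis = 2^19 = 524288
total tiles = 524288^2 = 274877906944
pixels per axis = 524288 * 305 = 159907840
total pixels = 159907840^2 = 25570517293465600

25570517293465600 pixels


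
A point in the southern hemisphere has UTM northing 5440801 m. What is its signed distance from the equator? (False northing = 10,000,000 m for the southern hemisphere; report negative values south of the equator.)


For southern: actual = 5440801 - 10000000 = -4559199 m

-4559199 m


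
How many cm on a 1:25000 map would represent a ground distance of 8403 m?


map_cm = 8403 * 100 / 25000 = 33.612 cm ≈ 33.61 cm

33.61 cm


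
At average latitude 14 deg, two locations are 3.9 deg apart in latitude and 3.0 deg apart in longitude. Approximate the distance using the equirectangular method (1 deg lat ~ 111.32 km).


dlat_km = 3.9 * 111.32 = 434.148
dlon_km = 3.0 * 111.32 * cos(14) ≈ 324.04
dist = sqrt(434.148^2 + 324.04^2) ≈ 541.7 km

541.7 km


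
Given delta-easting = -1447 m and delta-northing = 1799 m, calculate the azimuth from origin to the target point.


az = atan2(-1447, 1799) = -38.8 deg
adjusted to 0-360: 321.2 degrees

321.2 degrees


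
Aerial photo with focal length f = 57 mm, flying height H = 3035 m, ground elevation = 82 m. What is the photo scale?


scale = f / (H - h) = 57 mm / 2953 m = 57 / 2953000 = 1:51807

1:51807


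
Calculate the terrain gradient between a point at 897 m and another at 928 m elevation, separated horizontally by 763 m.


gradient = (928 - 897) / 763 = 31 / 763 = 0.0406

0.0406


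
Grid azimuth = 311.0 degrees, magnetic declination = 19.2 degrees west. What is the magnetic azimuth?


magnetic azimuth = grid azimuth - declination (east +ve)
mag_az = 311.0 - -19.2 = 330.2 degrees

330.2 degrees


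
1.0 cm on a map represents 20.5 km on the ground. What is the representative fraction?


ground = 20.5 km = 2050000 cm; RF denominator = ground / map = 2050000 / 1.0 = 2050000; RF = 1:2050000

1:2050000


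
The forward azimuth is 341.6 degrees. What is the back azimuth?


back azimuth = (341.6 + 180) mod 360 = 161.6 degrees

161.6 degrees


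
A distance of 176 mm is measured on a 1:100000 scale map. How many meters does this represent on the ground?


ground = 176 mm * 100000 / 1000 = 17600.0 m

17600.0 m
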